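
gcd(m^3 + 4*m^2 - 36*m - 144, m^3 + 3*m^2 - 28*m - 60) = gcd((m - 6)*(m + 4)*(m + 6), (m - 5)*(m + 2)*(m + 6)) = m + 6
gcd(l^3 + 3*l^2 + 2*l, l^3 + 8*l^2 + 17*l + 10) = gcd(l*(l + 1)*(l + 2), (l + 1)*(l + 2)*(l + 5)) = l^2 + 3*l + 2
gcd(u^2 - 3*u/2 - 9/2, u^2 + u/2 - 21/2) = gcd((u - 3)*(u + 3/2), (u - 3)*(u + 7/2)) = u - 3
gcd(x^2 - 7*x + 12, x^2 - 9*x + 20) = x - 4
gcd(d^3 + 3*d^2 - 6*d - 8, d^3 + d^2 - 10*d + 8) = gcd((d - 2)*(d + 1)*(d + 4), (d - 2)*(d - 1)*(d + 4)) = d^2 + 2*d - 8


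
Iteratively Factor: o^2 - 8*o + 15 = (o - 5)*(o - 3)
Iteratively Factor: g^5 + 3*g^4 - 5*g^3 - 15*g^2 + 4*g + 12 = (g - 1)*(g^4 + 4*g^3 - g^2 - 16*g - 12) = (g - 1)*(g + 2)*(g^3 + 2*g^2 - 5*g - 6) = (g - 1)*(g + 1)*(g + 2)*(g^2 + g - 6) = (g - 2)*(g - 1)*(g + 1)*(g + 2)*(g + 3)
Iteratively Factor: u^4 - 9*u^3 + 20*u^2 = (u - 5)*(u^3 - 4*u^2) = u*(u - 5)*(u^2 - 4*u) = u^2*(u - 5)*(u - 4)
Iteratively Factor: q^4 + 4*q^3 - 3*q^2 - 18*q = (q - 2)*(q^3 + 6*q^2 + 9*q) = q*(q - 2)*(q^2 + 6*q + 9) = q*(q - 2)*(q + 3)*(q + 3)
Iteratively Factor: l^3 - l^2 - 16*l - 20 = (l + 2)*(l^2 - 3*l - 10) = (l + 2)^2*(l - 5)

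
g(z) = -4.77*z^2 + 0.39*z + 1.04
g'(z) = 0.39 - 9.54*z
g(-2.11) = -21.02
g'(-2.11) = 20.52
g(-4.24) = -86.37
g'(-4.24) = 40.84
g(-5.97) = -171.30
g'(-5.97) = 57.34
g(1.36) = -7.25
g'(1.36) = -12.58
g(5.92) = -163.82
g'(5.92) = -56.09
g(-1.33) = -7.92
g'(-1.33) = 13.08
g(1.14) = -4.71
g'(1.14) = -10.49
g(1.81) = -13.88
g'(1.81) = -16.88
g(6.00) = -168.34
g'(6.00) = -56.85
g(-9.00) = -388.84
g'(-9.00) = 86.25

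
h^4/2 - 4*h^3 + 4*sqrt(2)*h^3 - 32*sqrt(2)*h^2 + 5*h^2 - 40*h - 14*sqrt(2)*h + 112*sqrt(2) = (h/2 + sqrt(2))*(h - 8)*(h - sqrt(2))*(h + 7*sqrt(2))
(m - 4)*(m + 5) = m^2 + m - 20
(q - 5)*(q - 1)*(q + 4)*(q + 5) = q^4 + 3*q^3 - 29*q^2 - 75*q + 100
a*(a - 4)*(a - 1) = a^3 - 5*a^2 + 4*a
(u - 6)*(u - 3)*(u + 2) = u^3 - 7*u^2 + 36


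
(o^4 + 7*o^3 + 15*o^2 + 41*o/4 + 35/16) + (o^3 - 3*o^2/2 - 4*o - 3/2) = o^4 + 8*o^3 + 27*o^2/2 + 25*o/4 + 11/16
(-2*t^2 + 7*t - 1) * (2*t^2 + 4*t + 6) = -4*t^4 + 6*t^3 + 14*t^2 + 38*t - 6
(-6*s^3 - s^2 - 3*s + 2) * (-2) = 12*s^3 + 2*s^2 + 6*s - 4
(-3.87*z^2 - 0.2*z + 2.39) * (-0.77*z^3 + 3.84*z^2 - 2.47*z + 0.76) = 2.9799*z^5 - 14.7068*z^4 + 6.9506*z^3 + 6.7304*z^2 - 6.0553*z + 1.8164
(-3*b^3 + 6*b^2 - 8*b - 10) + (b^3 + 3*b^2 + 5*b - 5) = -2*b^3 + 9*b^2 - 3*b - 15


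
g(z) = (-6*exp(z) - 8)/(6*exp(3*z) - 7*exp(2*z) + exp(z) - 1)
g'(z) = (-6*exp(z) - 8)*(-18*exp(3*z) + 14*exp(2*z) - exp(z))/(6*exp(3*z) - 7*exp(2*z) + exp(z) - 1)^2 - 6*exp(z)/(6*exp(3*z) - 7*exp(2*z) + exp(z) - 1)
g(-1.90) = 9.02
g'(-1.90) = -0.04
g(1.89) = -0.03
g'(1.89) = 0.08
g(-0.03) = 12.14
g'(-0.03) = 50.31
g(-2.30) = 8.92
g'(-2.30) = 0.42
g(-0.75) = 7.44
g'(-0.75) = -1.90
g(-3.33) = 8.44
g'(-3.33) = 0.38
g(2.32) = -0.01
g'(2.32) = 0.03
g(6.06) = -0.00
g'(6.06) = 0.00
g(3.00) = 0.00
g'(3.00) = 0.01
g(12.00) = 0.00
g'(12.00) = 0.00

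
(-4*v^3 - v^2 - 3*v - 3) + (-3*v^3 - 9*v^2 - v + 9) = -7*v^3 - 10*v^2 - 4*v + 6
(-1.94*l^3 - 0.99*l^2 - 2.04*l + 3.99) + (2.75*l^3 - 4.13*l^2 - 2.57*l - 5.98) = 0.81*l^3 - 5.12*l^2 - 4.61*l - 1.99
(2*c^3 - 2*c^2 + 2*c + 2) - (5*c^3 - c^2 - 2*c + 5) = -3*c^3 - c^2 + 4*c - 3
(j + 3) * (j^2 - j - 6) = j^3 + 2*j^2 - 9*j - 18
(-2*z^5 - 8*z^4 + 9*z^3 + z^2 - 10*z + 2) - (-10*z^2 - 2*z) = -2*z^5 - 8*z^4 + 9*z^3 + 11*z^2 - 8*z + 2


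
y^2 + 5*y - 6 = (y - 1)*(y + 6)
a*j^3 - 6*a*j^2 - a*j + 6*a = (j - 6)*(j - 1)*(a*j + a)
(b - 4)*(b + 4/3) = b^2 - 8*b/3 - 16/3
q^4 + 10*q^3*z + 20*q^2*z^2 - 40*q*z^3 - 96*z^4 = (q - 2*z)*(q + 2*z)*(q + 4*z)*(q + 6*z)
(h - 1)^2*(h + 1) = h^3 - h^2 - h + 1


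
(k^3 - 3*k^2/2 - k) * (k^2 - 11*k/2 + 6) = k^5 - 7*k^4 + 53*k^3/4 - 7*k^2/2 - 6*k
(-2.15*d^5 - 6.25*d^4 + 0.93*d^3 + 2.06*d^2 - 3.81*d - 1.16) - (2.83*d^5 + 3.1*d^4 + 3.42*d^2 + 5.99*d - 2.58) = -4.98*d^5 - 9.35*d^4 + 0.93*d^3 - 1.36*d^2 - 9.8*d + 1.42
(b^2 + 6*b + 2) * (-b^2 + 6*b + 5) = -b^4 + 39*b^2 + 42*b + 10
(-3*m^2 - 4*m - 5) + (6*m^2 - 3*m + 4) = 3*m^2 - 7*m - 1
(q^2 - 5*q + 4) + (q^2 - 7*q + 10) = 2*q^2 - 12*q + 14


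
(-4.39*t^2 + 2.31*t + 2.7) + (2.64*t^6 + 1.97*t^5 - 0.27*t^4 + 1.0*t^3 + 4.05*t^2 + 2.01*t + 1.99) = 2.64*t^6 + 1.97*t^5 - 0.27*t^4 + 1.0*t^3 - 0.34*t^2 + 4.32*t + 4.69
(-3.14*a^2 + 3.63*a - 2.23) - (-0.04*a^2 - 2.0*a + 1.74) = -3.1*a^2 + 5.63*a - 3.97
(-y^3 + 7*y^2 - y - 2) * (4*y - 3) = -4*y^4 + 31*y^3 - 25*y^2 - 5*y + 6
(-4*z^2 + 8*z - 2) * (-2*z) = 8*z^3 - 16*z^2 + 4*z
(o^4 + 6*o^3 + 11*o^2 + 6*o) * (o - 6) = o^5 - 25*o^3 - 60*o^2 - 36*o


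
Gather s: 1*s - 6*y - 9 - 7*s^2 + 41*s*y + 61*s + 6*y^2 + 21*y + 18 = -7*s^2 + s*(41*y + 62) + 6*y^2 + 15*y + 9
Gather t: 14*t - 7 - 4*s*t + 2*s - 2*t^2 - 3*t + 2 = 2*s - 2*t^2 + t*(11 - 4*s) - 5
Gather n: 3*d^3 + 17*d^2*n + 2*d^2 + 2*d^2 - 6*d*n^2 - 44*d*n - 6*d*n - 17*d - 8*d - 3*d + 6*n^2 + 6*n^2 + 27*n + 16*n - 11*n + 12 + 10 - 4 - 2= 3*d^3 + 4*d^2 - 28*d + n^2*(12 - 6*d) + n*(17*d^2 - 50*d + 32) + 16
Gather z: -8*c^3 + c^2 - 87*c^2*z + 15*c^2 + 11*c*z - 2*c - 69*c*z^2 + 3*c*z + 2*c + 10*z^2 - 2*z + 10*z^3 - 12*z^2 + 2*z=-8*c^3 + 16*c^2 + 10*z^3 + z^2*(-69*c - 2) + z*(-87*c^2 + 14*c)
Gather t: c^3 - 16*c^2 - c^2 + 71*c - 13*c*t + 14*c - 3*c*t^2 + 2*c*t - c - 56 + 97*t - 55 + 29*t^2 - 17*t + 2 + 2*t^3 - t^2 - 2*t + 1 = c^3 - 17*c^2 + 84*c + 2*t^3 + t^2*(28 - 3*c) + t*(78 - 11*c) - 108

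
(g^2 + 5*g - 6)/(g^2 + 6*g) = (g - 1)/g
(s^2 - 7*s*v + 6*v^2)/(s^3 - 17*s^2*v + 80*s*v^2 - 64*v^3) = (s - 6*v)/(s^2 - 16*s*v + 64*v^2)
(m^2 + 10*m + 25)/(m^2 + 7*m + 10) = (m + 5)/(m + 2)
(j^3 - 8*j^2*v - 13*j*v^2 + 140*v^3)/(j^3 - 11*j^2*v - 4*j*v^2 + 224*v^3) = (-j + 5*v)/(-j + 8*v)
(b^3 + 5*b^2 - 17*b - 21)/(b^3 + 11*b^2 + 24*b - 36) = (b^3 + 5*b^2 - 17*b - 21)/(b^3 + 11*b^2 + 24*b - 36)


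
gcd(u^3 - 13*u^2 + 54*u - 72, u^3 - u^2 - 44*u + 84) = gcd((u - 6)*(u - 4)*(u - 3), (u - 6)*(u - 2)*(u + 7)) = u - 6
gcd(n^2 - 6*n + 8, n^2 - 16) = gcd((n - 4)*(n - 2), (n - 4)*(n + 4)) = n - 4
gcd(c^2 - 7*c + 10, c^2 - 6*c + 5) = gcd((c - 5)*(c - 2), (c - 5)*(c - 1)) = c - 5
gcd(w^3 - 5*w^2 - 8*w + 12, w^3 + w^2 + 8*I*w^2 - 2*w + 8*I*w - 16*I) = w^2 + w - 2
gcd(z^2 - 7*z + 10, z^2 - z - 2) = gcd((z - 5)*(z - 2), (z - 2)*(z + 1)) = z - 2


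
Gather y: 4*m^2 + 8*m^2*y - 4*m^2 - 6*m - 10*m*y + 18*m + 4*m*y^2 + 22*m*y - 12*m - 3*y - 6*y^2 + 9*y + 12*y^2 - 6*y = y^2*(4*m + 6) + y*(8*m^2 + 12*m)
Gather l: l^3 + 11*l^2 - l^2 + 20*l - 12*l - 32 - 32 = l^3 + 10*l^2 + 8*l - 64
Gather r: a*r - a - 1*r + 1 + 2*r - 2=-a + r*(a + 1) - 1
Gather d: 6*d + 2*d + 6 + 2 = 8*d + 8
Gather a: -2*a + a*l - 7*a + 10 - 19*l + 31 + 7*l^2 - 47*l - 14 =a*(l - 9) + 7*l^2 - 66*l + 27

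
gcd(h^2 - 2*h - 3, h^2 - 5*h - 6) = h + 1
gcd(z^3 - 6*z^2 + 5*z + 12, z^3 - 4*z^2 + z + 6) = z^2 - 2*z - 3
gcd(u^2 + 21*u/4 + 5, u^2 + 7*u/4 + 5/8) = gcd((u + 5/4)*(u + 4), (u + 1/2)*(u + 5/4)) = u + 5/4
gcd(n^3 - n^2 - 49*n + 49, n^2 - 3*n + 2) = n - 1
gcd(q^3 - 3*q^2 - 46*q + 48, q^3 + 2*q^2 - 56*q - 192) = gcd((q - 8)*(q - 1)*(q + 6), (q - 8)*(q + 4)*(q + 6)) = q^2 - 2*q - 48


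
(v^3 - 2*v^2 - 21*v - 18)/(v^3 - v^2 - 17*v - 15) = (v - 6)/(v - 5)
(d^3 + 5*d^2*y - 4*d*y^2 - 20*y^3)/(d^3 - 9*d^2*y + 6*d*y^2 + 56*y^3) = (d^2 + 3*d*y - 10*y^2)/(d^2 - 11*d*y + 28*y^2)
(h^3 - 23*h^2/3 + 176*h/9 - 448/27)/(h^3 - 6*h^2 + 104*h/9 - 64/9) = (9*h^2 - 45*h + 56)/(3*(3*h^2 - 10*h + 8))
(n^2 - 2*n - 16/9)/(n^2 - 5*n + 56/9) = (3*n + 2)/(3*n - 7)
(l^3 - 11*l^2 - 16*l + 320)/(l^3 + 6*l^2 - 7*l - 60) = (l^2 - 16*l + 64)/(l^2 + l - 12)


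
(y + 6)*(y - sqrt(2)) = y^2 - sqrt(2)*y + 6*y - 6*sqrt(2)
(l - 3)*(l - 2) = l^2 - 5*l + 6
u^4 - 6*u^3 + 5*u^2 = u^2*(u - 5)*(u - 1)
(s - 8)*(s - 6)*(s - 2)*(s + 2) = s^4 - 14*s^3 + 44*s^2 + 56*s - 192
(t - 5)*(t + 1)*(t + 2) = t^3 - 2*t^2 - 13*t - 10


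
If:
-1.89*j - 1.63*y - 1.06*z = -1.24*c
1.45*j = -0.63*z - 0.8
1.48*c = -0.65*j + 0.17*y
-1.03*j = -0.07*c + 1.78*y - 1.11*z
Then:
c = 0.47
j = -0.83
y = 0.90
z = 0.64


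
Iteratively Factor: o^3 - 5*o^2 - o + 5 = (o + 1)*(o^2 - 6*o + 5) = (o - 1)*(o + 1)*(o - 5)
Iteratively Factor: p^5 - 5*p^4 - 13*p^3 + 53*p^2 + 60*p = (p + 1)*(p^4 - 6*p^3 - 7*p^2 + 60*p) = (p - 4)*(p + 1)*(p^3 - 2*p^2 - 15*p) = (p - 5)*(p - 4)*(p + 1)*(p^2 + 3*p) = (p - 5)*(p - 4)*(p + 1)*(p + 3)*(p)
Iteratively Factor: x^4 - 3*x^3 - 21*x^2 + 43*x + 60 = (x + 4)*(x^3 - 7*x^2 + 7*x + 15) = (x - 5)*(x + 4)*(x^2 - 2*x - 3) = (x - 5)*(x - 3)*(x + 4)*(x + 1)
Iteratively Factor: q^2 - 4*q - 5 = (q + 1)*(q - 5)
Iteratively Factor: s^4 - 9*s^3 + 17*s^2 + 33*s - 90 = (s - 3)*(s^3 - 6*s^2 - s + 30) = (s - 3)*(s + 2)*(s^2 - 8*s + 15) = (s - 3)^2*(s + 2)*(s - 5)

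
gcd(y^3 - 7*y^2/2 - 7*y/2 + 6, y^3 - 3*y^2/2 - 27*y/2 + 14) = y^2 - 5*y + 4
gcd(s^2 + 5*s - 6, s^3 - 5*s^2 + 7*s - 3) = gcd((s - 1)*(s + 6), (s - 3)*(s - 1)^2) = s - 1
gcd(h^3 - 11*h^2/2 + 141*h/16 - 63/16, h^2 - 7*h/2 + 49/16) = h - 7/4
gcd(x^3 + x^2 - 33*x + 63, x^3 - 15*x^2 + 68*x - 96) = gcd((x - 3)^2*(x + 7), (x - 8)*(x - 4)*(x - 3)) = x - 3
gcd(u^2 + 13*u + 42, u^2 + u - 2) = 1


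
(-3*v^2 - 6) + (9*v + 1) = -3*v^2 + 9*v - 5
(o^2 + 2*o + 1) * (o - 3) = o^3 - o^2 - 5*o - 3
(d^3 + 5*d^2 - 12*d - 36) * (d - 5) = d^4 - 37*d^2 + 24*d + 180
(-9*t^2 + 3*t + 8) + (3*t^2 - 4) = -6*t^2 + 3*t + 4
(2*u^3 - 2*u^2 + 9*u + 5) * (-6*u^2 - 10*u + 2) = -12*u^5 - 8*u^4 - 30*u^3 - 124*u^2 - 32*u + 10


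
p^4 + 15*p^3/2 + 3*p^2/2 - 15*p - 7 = (p + 1/2)*(p + 7)*(p - sqrt(2))*(p + sqrt(2))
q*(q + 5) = q^2 + 5*q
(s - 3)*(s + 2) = s^2 - s - 6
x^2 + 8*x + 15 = (x + 3)*(x + 5)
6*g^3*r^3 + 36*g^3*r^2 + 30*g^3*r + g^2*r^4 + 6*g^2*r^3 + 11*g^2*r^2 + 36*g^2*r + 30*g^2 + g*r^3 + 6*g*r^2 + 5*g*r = (6*g + r)*(r + 5)*(g*r + 1)*(g*r + g)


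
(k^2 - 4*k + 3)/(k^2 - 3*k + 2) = (k - 3)/(k - 2)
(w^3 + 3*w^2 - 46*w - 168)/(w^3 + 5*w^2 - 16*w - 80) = (w^2 - w - 42)/(w^2 + w - 20)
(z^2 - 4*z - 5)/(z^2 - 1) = (z - 5)/(z - 1)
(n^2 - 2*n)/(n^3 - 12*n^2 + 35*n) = (n - 2)/(n^2 - 12*n + 35)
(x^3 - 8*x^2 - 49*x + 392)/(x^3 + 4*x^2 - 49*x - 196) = (x - 8)/(x + 4)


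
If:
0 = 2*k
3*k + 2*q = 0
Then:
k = 0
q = 0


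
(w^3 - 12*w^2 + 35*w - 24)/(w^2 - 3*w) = w - 9 + 8/w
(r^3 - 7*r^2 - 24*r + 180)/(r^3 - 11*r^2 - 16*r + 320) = (r^2 - 12*r + 36)/(r^2 - 16*r + 64)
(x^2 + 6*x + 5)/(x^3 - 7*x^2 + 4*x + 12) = (x + 5)/(x^2 - 8*x + 12)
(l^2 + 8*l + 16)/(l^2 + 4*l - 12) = (l^2 + 8*l + 16)/(l^2 + 4*l - 12)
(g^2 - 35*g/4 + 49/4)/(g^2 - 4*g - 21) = (g - 7/4)/(g + 3)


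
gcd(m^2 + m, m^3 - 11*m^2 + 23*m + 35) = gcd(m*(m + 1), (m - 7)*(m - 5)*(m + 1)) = m + 1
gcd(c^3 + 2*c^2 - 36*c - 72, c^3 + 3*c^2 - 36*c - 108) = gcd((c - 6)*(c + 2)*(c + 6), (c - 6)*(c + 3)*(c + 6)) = c^2 - 36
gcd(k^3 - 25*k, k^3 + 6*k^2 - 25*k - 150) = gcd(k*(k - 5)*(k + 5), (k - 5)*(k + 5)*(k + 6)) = k^2 - 25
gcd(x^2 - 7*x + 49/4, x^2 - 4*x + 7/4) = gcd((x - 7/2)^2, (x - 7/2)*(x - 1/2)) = x - 7/2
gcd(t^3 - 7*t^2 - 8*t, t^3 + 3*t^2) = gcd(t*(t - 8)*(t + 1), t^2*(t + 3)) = t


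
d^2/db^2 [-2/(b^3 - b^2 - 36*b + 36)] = 4*((3*b - 1)*(b^3 - b^2 - 36*b + 36) - (-3*b^2 + 2*b + 36)^2)/(b^3 - b^2 - 36*b + 36)^3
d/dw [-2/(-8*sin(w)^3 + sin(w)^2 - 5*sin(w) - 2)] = 2*(-24*sin(w)^2 + 2*sin(w) - 5)*cos(w)/(8*sin(w)^3 - sin(w)^2 + 5*sin(w) + 2)^2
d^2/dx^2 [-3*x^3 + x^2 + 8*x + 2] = 2 - 18*x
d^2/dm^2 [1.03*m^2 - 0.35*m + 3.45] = 2.06000000000000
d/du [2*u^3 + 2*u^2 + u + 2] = 6*u^2 + 4*u + 1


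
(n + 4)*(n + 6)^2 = n^3 + 16*n^2 + 84*n + 144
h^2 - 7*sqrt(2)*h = h*(h - 7*sqrt(2))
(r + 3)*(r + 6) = r^2 + 9*r + 18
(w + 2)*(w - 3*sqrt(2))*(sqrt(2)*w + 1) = sqrt(2)*w^3 - 5*w^2 + 2*sqrt(2)*w^2 - 10*w - 3*sqrt(2)*w - 6*sqrt(2)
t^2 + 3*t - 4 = (t - 1)*(t + 4)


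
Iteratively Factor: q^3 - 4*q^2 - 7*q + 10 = (q - 5)*(q^2 + q - 2) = (q - 5)*(q - 1)*(q + 2)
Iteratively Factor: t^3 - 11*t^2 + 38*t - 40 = (t - 5)*(t^2 - 6*t + 8) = (t - 5)*(t - 2)*(t - 4)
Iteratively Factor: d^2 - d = (d - 1)*(d)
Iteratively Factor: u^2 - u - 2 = (u - 2)*(u + 1)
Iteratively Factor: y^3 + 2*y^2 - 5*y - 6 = (y + 3)*(y^2 - y - 2) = (y + 1)*(y + 3)*(y - 2)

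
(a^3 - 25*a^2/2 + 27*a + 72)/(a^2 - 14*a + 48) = a + 3/2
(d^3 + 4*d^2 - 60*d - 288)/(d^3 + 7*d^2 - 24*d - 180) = (d - 8)/(d - 5)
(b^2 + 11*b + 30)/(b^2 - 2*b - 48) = (b + 5)/(b - 8)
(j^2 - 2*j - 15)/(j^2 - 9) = (j - 5)/(j - 3)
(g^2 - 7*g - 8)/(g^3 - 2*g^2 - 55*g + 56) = (g + 1)/(g^2 + 6*g - 7)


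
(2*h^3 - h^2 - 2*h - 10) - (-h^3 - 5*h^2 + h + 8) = 3*h^3 + 4*h^2 - 3*h - 18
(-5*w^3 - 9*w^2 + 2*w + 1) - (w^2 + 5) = -5*w^3 - 10*w^2 + 2*w - 4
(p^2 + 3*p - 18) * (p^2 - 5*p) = p^4 - 2*p^3 - 33*p^2 + 90*p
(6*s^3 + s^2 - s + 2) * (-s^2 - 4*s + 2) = -6*s^5 - 25*s^4 + 9*s^3 + 4*s^2 - 10*s + 4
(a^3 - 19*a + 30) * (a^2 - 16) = a^5 - 35*a^3 + 30*a^2 + 304*a - 480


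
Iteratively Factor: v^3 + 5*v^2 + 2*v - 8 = (v - 1)*(v^2 + 6*v + 8) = (v - 1)*(v + 4)*(v + 2)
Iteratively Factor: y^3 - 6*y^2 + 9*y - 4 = (y - 1)*(y^2 - 5*y + 4) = (y - 1)^2*(y - 4)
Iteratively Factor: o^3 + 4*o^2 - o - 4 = (o + 1)*(o^2 + 3*o - 4) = (o - 1)*(o + 1)*(o + 4)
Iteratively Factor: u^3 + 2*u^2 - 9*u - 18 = (u + 2)*(u^2 - 9) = (u - 3)*(u + 2)*(u + 3)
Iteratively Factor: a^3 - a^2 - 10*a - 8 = (a - 4)*(a^2 + 3*a + 2) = (a - 4)*(a + 1)*(a + 2)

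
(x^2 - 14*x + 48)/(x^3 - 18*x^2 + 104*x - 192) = 1/(x - 4)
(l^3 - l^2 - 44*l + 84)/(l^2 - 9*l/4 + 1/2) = 4*(l^2 + l - 42)/(4*l - 1)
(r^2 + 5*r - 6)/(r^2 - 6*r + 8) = (r^2 + 5*r - 6)/(r^2 - 6*r + 8)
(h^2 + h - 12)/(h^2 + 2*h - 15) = (h + 4)/(h + 5)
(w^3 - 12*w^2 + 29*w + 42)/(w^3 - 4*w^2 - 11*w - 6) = (w - 7)/(w + 1)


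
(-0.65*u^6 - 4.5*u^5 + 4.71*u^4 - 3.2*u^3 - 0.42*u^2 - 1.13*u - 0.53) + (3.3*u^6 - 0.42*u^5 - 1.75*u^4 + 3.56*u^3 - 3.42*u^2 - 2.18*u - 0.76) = 2.65*u^6 - 4.92*u^5 + 2.96*u^4 + 0.36*u^3 - 3.84*u^2 - 3.31*u - 1.29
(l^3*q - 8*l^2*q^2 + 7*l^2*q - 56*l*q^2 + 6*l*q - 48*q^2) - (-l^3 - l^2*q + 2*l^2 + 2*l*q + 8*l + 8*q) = l^3*q + l^3 - 8*l^2*q^2 + 8*l^2*q - 2*l^2 - 56*l*q^2 + 4*l*q - 8*l - 48*q^2 - 8*q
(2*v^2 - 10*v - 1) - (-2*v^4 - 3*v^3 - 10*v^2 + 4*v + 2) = 2*v^4 + 3*v^3 + 12*v^2 - 14*v - 3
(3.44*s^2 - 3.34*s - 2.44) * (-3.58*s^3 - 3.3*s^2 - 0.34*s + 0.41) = -12.3152*s^5 + 0.605200000000002*s^4 + 18.5876*s^3 + 10.598*s^2 - 0.5398*s - 1.0004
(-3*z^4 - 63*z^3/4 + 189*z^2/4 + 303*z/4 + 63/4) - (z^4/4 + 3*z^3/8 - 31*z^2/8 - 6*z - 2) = -13*z^4/4 - 129*z^3/8 + 409*z^2/8 + 327*z/4 + 71/4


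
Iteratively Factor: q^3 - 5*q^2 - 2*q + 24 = (q + 2)*(q^2 - 7*q + 12) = (q - 3)*(q + 2)*(q - 4)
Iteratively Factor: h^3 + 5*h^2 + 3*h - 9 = (h - 1)*(h^2 + 6*h + 9) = (h - 1)*(h + 3)*(h + 3)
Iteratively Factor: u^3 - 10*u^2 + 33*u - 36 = (u - 3)*(u^2 - 7*u + 12) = (u - 3)^2*(u - 4)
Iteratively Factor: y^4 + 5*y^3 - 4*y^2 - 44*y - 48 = (y - 3)*(y^3 + 8*y^2 + 20*y + 16) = (y - 3)*(y + 2)*(y^2 + 6*y + 8) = (y - 3)*(y + 2)*(y + 4)*(y + 2)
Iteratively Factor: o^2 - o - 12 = (o + 3)*(o - 4)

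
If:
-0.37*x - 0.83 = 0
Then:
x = -2.24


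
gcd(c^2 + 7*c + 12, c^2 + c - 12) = c + 4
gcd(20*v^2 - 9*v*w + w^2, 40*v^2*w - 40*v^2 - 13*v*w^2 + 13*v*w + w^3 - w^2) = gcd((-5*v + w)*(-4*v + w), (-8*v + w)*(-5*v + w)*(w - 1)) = 5*v - w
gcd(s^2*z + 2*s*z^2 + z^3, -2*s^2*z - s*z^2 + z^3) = s*z + z^2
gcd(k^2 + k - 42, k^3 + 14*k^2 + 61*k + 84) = k + 7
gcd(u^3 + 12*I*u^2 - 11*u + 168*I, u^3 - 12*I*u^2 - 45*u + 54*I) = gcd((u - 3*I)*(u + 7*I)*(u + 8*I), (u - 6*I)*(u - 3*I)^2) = u - 3*I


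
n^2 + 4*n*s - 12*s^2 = (n - 2*s)*(n + 6*s)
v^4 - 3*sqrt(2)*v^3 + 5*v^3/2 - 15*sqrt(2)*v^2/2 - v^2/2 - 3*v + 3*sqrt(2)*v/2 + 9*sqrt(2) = (v - 1)*(v + 3/2)*(v + 2)*(v - 3*sqrt(2))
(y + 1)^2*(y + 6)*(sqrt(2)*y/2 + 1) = sqrt(2)*y^4/2 + y^3 + 4*sqrt(2)*y^3 + 8*y^2 + 13*sqrt(2)*y^2/2 + 3*sqrt(2)*y + 13*y + 6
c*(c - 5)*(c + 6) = c^3 + c^2 - 30*c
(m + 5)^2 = m^2 + 10*m + 25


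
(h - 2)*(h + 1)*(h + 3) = h^3 + 2*h^2 - 5*h - 6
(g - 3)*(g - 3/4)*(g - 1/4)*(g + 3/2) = g^4 - 5*g^3/2 - 45*g^2/16 + 135*g/32 - 27/32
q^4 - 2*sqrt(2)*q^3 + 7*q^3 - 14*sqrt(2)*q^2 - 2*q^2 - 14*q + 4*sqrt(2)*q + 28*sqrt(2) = (q + 7)*(q - 2*sqrt(2))*(q - sqrt(2))*(q + sqrt(2))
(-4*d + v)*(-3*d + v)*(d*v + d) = 12*d^3*v + 12*d^3 - 7*d^2*v^2 - 7*d^2*v + d*v^3 + d*v^2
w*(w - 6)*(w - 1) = w^3 - 7*w^2 + 6*w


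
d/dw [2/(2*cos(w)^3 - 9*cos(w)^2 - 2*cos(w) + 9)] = 4*(3*cos(w)^2 - 9*cos(w) - 1)/((9 - 2*cos(w))^2*sin(w)^3)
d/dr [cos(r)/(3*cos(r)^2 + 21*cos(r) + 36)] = (cos(r)^2 - 12)*sin(r)/(3*(cos(r) + 3)^2*(cos(r) + 4)^2)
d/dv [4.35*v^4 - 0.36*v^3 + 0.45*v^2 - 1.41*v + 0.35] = 17.4*v^3 - 1.08*v^2 + 0.9*v - 1.41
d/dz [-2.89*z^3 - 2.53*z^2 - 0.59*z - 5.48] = -8.67*z^2 - 5.06*z - 0.59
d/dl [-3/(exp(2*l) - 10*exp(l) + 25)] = 6*(exp(l) - 5)*exp(l)/(exp(2*l) - 10*exp(l) + 25)^2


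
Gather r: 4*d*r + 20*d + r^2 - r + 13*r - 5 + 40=20*d + r^2 + r*(4*d + 12) + 35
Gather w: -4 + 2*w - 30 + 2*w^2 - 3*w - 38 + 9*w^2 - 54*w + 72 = 11*w^2 - 55*w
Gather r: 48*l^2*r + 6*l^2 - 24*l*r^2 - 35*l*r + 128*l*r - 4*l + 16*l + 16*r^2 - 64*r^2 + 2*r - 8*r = 6*l^2 + 12*l + r^2*(-24*l - 48) + r*(48*l^2 + 93*l - 6)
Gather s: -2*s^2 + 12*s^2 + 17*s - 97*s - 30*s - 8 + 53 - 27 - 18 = 10*s^2 - 110*s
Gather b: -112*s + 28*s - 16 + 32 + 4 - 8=12 - 84*s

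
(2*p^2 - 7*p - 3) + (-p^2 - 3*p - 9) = p^2 - 10*p - 12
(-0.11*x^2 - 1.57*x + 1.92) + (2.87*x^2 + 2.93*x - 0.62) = 2.76*x^2 + 1.36*x + 1.3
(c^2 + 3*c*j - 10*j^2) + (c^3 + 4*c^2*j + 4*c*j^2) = c^3 + 4*c^2*j + c^2 + 4*c*j^2 + 3*c*j - 10*j^2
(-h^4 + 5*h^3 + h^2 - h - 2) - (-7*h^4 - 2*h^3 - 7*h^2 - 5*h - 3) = 6*h^4 + 7*h^3 + 8*h^2 + 4*h + 1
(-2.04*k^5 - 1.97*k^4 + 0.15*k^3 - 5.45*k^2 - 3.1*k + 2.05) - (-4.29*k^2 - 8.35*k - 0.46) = -2.04*k^5 - 1.97*k^4 + 0.15*k^3 - 1.16*k^2 + 5.25*k + 2.51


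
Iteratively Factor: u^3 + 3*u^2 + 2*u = (u + 2)*(u^2 + u) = (u + 1)*(u + 2)*(u)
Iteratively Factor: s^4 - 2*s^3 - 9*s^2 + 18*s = (s - 3)*(s^3 + s^2 - 6*s) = (s - 3)*(s - 2)*(s^2 + 3*s) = (s - 3)*(s - 2)*(s + 3)*(s)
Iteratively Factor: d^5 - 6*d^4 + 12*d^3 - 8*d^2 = (d - 2)*(d^4 - 4*d^3 + 4*d^2) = (d - 2)^2*(d^3 - 2*d^2) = d*(d - 2)^2*(d^2 - 2*d) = d*(d - 2)^3*(d)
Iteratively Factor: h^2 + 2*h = (h)*(h + 2)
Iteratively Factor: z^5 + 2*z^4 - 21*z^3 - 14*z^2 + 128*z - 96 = (z - 2)*(z^4 + 4*z^3 - 13*z^2 - 40*z + 48) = (z - 2)*(z - 1)*(z^3 + 5*z^2 - 8*z - 48) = (z - 3)*(z - 2)*(z - 1)*(z^2 + 8*z + 16) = (z - 3)*(z - 2)*(z - 1)*(z + 4)*(z + 4)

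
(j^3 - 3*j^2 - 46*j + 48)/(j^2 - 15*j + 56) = (j^2 + 5*j - 6)/(j - 7)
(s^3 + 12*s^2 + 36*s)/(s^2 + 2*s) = (s^2 + 12*s + 36)/(s + 2)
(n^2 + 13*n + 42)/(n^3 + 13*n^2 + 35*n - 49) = (n + 6)/(n^2 + 6*n - 7)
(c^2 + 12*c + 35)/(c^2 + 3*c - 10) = (c + 7)/(c - 2)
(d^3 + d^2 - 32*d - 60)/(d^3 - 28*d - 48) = (d + 5)/(d + 4)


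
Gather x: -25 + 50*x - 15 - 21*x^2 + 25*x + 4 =-21*x^2 + 75*x - 36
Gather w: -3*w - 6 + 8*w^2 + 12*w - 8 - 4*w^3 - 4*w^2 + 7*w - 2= -4*w^3 + 4*w^2 + 16*w - 16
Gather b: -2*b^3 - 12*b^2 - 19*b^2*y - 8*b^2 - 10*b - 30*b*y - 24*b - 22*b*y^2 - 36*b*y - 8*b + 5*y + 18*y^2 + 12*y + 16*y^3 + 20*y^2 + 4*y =-2*b^3 + b^2*(-19*y - 20) + b*(-22*y^2 - 66*y - 42) + 16*y^3 + 38*y^2 + 21*y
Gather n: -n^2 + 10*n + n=-n^2 + 11*n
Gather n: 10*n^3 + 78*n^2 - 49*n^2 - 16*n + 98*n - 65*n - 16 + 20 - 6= 10*n^3 + 29*n^2 + 17*n - 2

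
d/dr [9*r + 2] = 9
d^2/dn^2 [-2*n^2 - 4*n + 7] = -4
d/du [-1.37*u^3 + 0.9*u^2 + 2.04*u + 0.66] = -4.11*u^2 + 1.8*u + 2.04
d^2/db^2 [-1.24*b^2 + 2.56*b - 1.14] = -2.48000000000000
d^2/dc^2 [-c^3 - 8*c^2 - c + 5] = -6*c - 16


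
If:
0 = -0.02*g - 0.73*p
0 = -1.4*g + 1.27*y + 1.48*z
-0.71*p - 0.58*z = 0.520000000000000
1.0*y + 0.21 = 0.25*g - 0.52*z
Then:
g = -0.95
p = 0.03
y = 0.04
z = -0.93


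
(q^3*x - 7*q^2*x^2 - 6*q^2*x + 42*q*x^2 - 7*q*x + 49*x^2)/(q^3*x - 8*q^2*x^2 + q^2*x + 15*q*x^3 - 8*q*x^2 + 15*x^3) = (q^2 - 7*q*x - 7*q + 49*x)/(q^2 - 8*q*x + 15*x^2)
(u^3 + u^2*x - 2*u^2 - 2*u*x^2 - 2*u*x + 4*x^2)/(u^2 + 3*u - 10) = (u^2 + u*x - 2*x^2)/(u + 5)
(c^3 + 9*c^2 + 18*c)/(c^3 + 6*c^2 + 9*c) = (c + 6)/(c + 3)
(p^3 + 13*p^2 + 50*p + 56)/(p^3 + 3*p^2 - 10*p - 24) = (p + 7)/(p - 3)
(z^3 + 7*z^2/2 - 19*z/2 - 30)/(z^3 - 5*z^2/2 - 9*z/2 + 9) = (2*z^2 + 13*z + 20)/(2*z^2 + z - 6)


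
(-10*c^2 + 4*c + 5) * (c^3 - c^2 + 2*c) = -10*c^5 + 14*c^4 - 19*c^3 + 3*c^2 + 10*c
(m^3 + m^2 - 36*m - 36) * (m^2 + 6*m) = m^5 + 7*m^4 - 30*m^3 - 252*m^2 - 216*m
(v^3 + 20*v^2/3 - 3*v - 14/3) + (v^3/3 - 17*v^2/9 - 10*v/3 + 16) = 4*v^3/3 + 43*v^2/9 - 19*v/3 + 34/3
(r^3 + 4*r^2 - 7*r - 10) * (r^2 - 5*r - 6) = r^5 - r^4 - 33*r^3 + r^2 + 92*r + 60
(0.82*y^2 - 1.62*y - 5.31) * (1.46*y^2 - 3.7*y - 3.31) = 1.1972*y^4 - 5.3992*y^3 - 4.4728*y^2 + 25.0092*y + 17.5761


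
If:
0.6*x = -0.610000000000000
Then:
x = -1.02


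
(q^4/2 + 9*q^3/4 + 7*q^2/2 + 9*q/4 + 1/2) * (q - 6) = q^5/2 - 3*q^4/4 - 10*q^3 - 75*q^2/4 - 13*q - 3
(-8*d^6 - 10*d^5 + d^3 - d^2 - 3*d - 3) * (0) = 0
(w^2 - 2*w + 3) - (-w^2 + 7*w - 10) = 2*w^2 - 9*w + 13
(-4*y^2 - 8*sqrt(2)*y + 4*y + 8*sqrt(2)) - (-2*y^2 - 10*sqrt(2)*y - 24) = -2*y^2 + 2*sqrt(2)*y + 4*y + 8*sqrt(2) + 24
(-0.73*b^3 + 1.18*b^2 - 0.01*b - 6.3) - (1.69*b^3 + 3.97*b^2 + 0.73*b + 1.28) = -2.42*b^3 - 2.79*b^2 - 0.74*b - 7.58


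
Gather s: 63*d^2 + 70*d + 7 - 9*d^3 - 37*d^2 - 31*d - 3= -9*d^3 + 26*d^2 + 39*d + 4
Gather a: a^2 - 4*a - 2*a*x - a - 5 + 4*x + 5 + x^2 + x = a^2 + a*(-2*x - 5) + x^2 + 5*x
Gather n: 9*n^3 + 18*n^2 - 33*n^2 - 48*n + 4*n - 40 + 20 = 9*n^3 - 15*n^2 - 44*n - 20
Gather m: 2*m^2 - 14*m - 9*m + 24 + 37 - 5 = 2*m^2 - 23*m + 56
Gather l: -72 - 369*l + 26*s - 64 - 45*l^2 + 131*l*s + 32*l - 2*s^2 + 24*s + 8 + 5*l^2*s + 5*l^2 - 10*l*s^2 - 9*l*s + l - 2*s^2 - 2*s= l^2*(5*s - 40) + l*(-10*s^2 + 122*s - 336) - 4*s^2 + 48*s - 128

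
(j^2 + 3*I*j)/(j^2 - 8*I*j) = (j + 3*I)/(j - 8*I)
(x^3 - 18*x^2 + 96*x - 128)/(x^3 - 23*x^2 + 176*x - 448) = (x - 2)/(x - 7)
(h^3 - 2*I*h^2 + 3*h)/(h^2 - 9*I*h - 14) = h*(-h^2 + 2*I*h - 3)/(-h^2 + 9*I*h + 14)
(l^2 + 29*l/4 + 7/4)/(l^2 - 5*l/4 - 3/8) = 2*(l + 7)/(2*l - 3)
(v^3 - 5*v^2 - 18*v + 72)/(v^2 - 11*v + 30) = (v^2 + v - 12)/(v - 5)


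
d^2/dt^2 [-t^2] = -2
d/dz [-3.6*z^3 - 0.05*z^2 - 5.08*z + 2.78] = -10.8*z^2 - 0.1*z - 5.08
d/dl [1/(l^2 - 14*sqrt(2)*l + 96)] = 2*(-l + 7*sqrt(2))/(l^2 - 14*sqrt(2)*l + 96)^2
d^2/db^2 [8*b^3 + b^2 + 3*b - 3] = 48*b + 2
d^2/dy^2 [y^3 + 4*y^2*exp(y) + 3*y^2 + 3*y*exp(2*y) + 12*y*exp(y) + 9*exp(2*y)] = 4*y^2*exp(y) + 12*y*exp(2*y) + 28*y*exp(y) + 6*y + 48*exp(2*y) + 32*exp(y) + 6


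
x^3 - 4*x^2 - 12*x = x*(x - 6)*(x + 2)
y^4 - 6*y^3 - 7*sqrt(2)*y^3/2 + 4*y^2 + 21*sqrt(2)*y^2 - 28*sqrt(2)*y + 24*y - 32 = (y - 4)*(y - 2)*(y - 4*sqrt(2))*(y + sqrt(2)/2)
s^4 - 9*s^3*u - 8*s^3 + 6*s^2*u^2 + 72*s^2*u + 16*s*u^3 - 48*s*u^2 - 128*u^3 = (s - 8)*(s - 8*u)*(s - 2*u)*(s + u)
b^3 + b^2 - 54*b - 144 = (b - 8)*(b + 3)*(b + 6)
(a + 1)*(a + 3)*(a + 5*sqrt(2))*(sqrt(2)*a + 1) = sqrt(2)*a^4 + 4*sqrt(2)*a^3 + 11*a^3 + 8*sqrt(2)*a^2 + 44*a^2 + 20*sqrt(2)*a + 33*a + 15*sqrt(2)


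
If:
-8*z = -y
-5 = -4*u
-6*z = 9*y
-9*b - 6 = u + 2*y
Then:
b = -29/36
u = 5/4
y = 0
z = 0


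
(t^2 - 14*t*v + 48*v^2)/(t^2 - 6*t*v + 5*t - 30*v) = (t - 8*v)/(t + 5)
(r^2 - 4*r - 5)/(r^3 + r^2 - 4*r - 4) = (r - 5)/(r^2 - 4)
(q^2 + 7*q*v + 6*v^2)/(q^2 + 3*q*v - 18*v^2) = (q + v)/(q - 3*v)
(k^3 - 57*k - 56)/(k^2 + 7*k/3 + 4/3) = 3*(k^2 - k - 56)/(3*k + 4)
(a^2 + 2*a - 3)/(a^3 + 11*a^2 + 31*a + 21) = (a - 1)/(a^2 + 8*a + 7)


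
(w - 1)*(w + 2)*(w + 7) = w^3 + 8*w^2 + 5*w - 14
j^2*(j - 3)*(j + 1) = j^4 - 2*j^3 - 3*j^2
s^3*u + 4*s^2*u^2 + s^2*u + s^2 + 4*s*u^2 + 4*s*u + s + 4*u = (s + 1)*(s + 4*u)*(s*u + 1)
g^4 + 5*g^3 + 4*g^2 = g^2*(g + 1)*(g + 4)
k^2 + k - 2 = (k - 1)*(k + 2)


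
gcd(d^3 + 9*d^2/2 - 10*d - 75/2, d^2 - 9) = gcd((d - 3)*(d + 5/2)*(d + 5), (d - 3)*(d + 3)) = d - 3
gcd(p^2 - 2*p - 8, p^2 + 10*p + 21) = 1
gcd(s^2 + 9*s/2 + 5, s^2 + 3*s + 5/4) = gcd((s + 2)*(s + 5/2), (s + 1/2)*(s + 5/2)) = s + 5/2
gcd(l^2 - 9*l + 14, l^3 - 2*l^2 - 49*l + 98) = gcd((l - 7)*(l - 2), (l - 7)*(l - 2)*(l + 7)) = l^2 - 9*l + 14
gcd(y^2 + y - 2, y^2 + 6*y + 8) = y + 2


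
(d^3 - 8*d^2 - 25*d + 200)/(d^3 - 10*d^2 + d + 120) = (d + 5)/(d + 3)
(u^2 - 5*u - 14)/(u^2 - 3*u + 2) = (u^2 - 5*u - 14)/(u^2 - 3*u + 2)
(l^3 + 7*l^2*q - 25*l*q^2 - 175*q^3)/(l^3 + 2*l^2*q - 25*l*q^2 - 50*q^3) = (l + 7*q)/(l + 2*q)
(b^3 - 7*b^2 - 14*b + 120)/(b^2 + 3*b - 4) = (b^2 - 11*b + 30)/(b - 1)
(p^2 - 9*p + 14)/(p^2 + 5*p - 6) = (p^2 - 9*p + 14)/(p^2 + 5*p - 6)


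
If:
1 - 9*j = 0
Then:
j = 1/9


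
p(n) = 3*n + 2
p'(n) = 3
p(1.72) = 7.16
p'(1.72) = 3.00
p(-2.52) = -5.56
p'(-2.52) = 3.00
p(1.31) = 5.93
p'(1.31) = 3.00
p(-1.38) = -2.14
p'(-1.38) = 3.00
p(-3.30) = -7.90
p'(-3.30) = 3.00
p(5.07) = 17.21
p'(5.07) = 3.00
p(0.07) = 2.21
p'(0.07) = 3.00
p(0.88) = 4.64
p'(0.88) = 3.00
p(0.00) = 2.00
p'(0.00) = 3.00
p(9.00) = 29.00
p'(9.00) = 3.00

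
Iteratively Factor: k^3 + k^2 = (k)*(k^2 + k) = k*(k + 1)*(k)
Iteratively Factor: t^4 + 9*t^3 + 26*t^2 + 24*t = (t + 4)*(t^3 + 5*t^2 + 6*t) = (t + 2)*(t + 4)*(t^2 + 3*t) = (t + 2)*(t + 3)*(t + 4)*(t)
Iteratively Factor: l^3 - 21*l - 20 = (l - 5)*(l^2 + 5*l + 4) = (l - 5)*(l + 4)*(l + 1)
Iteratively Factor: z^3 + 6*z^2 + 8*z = (z + 2)*(z^2 + 4*z) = (z + 2)*(z + 4)*(z)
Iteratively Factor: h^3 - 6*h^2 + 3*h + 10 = (h + 1)*(h^2 - 7*h + 10) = (h - 5)*(h + 1)*(h - 2)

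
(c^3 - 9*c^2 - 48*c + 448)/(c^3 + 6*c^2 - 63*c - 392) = (c - 8)/(c + 7)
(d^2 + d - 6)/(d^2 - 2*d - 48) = (-d^2 - d + 6)/(-d^2 + 2*d + 48)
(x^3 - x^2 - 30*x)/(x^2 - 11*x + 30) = x*(x + 5)/(x - 5)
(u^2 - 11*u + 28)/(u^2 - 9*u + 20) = (u - 7)/(u - 5)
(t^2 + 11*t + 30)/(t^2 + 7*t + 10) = (t + 6)/(t + 2)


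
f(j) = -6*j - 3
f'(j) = -6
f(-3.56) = 18.36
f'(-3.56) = -6.00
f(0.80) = -7.80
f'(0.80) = -6.00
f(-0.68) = 1.08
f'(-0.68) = -6.00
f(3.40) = -23.40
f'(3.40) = -6.00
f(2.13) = -15.78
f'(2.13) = -6.00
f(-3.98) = 20.88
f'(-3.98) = -6.00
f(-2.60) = 12.60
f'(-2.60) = -6.00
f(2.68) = -19.08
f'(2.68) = -6.00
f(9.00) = -57.00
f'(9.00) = -6.00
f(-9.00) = 51.00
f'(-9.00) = -6.00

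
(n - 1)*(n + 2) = n^2 + n - 2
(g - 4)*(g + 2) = g^2 - 2*g - 8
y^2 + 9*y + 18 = (y + 3)*(y + 6)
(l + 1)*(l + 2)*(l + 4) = l^3 + 7*l^2 + 14*l + 8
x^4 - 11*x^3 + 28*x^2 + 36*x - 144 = (x - 6)*(x - 4)*(x - 3)*(x + 2)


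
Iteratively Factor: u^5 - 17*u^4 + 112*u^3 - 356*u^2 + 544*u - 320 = (u - 2)*(u^4 - 15*u^3 + 82*u^2 - 192*u + 160) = (u - 2)^2*(u^3 - 13*u^2 + 56*u - 80) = (u - 4)*(u - 2)^2*(u^2 - 9*u + 20) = (u - 5)*(u - 4)*(u - 2)^2*(u - 4)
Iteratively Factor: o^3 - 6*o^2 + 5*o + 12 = (o - 4)*(o^2 - 2*o - 3) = (o - 4)*(o - 3)*(o + 1)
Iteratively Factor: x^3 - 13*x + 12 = (x + 4)*(x^2 - 4*x + 3) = (x - 3)*(x + 4)*(x - 1)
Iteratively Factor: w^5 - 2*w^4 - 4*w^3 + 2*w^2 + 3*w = (w + 1)*(w^4 - 3*w^3 - w^2 + 3*w) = (w - 3)*(w + 1)*(w^3 - w) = (w - 3)*(w + 1)^2*(w^2 - w) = w*(w - 3)*(w + 1)^2*(w - 1)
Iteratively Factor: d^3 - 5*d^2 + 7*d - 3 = (d - 3)*(d^2 - 2*d + 1) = (d - 3)*(d - 1)*(d - 1)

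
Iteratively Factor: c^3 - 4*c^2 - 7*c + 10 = (c - 1)*(c^2 - 3*c - 10) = (c - 5)*(c - 1)*(c + 2)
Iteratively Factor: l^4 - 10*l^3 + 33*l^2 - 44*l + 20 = (l - 1)*(l^3 - 9*l^2 + 24*l - 20) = (l - 2)*(l - 1)*(l^2 - 7*l + 10) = (l - 2)^2*(l - 1)*(l - 5)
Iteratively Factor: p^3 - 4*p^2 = (p)*(p^2 - 4*p) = p*(p - 4)*(p)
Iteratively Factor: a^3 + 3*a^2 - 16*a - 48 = (a + 3)*(a^2 - 16) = (a + 3)*(a + 4)*(a - 4)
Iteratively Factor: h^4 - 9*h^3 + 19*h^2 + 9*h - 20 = (h + 1)*(h^3 - 10*h^2 + 29*h - 20) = (h - 5)*(h + 1)*(h^2 - 5*h + 4) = (h - 5)*(h - 1)*(h + 1)*(h - 4)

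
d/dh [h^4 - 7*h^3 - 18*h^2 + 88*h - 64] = 4*h^3 - 21*h^2 - 36*h + 88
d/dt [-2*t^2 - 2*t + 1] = -4*t - 2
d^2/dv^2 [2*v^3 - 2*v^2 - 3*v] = 12*v - 4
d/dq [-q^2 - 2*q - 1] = -2*q - 2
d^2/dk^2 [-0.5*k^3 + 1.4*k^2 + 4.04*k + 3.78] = 2.8 - 3.0*k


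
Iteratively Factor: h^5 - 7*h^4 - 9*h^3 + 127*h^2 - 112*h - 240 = (h - 5)*(h^4 - 2*h^3 - 19*h^2 + 32*h + 48) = (h - 5)*(h - 3)*(h^3 + h^2 - 16*h - 16) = (h - 5)*(h - 3)*(h + 1)*(h^2 - 16) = (h - 5)*(h - 4)*(h - 3)*(h + 1)*(h + 4)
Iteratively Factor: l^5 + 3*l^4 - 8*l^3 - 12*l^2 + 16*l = (l)*(l^4 + 3*l^3 - 8*l^2 - 12*l + 16) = l*(l - 1)*(l^3 + 4*l^2 - 4*l - 16) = l*(l - 2)*(l - 1)*(l^2 + 6*l + 8) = l*(l - 2)*(l - 1)*(l + 4)*(l + 2)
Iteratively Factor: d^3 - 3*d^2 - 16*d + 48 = (d - 4)*(d^2 + d - 12) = (d - 4)*(d - 3)*(d + 4)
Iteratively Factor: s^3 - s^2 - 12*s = (s - 4)*(s^2 + 3*s) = s*(s - 4)*(s + 3)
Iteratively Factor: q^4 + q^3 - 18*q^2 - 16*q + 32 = (q + 2)*(q^3 - q^2 - 16*q + 16) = (q - 4)*(q + 2)*(q^2 + 3*q - 4) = (q - 4)*(q + 2)*(q + 4)*(q - 1)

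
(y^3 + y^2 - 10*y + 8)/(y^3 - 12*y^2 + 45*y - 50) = (y^2 + 3*y - 4)/(y^2 - 10*y + 25)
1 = 1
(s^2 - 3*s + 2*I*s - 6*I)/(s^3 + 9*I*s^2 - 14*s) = (s - 3)/(s*(s + 7*I))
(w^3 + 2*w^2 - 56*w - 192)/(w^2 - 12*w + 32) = (w^2 + 10*w + 24)/(w - 4)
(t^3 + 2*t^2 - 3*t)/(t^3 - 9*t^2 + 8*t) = (t + 3)/(t - 8)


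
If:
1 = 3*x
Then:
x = 1/3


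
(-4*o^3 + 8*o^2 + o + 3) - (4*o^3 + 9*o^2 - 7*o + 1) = -8*o^3 - o^2 + 8*o + 2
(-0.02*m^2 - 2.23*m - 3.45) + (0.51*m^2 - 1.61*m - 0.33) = 0.49*m^2 - 3.84*m - 3.78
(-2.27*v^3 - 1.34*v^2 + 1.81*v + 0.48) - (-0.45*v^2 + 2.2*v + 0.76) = -2.27*v^3 - 0.89*v^2 - 0.39*v - 0.28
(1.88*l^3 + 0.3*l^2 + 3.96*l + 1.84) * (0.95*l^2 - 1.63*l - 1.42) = 1.786*l^5 - 2.7794*l^4 + 0.603400000000001*l^3 - 5.1328*l^2 - 8.6224*l - 2.6128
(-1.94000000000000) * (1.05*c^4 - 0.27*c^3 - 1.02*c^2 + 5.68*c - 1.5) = -2.037*c^4 + 0.5238*c^3 + 1.9788*c^2 - 11.0192*c + 2.91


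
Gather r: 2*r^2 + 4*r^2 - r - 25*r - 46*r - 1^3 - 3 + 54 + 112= 6*r^2 - 72*r + 162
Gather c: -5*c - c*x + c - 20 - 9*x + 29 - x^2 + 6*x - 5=c*(-x - 4) - x^2 - 3*x + 4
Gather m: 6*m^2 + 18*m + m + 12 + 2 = 6*m^2 + 19*m + 14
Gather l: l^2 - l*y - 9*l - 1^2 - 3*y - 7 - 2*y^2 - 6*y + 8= l^2 + l*(-y - 9) - 2*y^2 - 9*y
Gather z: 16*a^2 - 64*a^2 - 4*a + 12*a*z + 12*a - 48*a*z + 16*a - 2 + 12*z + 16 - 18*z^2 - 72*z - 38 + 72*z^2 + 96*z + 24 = -48*a^2 + 24*a + 54*z^2 + z*(36 - 36*a)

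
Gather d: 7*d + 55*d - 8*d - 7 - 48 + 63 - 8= 54*d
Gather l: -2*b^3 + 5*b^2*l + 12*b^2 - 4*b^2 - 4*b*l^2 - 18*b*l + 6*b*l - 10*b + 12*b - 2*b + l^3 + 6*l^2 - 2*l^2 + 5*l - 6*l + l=-2*b^3 + 8*b^2 + l^3 + l^2*(4 - 4*b) + l*(5*b^2 - 12*b)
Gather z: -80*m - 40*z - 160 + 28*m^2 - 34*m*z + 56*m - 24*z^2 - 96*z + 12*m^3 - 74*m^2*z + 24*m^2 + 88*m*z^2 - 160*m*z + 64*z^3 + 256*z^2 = 12*m^3 + 52*m^2 - 24*m + 64*z^3 + z^2*(88*m + 232) + z*(-74*m^2 - 194*m - 136) - 160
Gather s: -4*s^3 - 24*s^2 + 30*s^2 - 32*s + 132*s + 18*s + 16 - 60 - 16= -4*s^3 + 6*s^2 + 118*s - 60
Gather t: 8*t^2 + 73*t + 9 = 8*t^2 + 73*t + 9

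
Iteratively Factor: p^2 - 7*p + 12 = (p - 3)*(p - 4)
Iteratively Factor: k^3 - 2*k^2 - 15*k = (k - 5)*(k^2 + 3*k) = k*(k - 5)*(k + 3)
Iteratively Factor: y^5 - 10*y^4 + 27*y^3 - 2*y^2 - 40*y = (y + 1)*(y^4 - 11*y^3 + 38*y^2 - 40*y) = (y - 5)*(y + 1)*(y^3 - 6*y^2 + 8*y) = y*(y - 5)*(y + 1)*(y^2 - 6*y + 8) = y*(y - 5)*(y - 2)*(y + 1)*(y - 4)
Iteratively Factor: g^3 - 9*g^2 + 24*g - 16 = (g - 4)*(g^2 - 5*g + 4) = (g - 4)^2*(g - 1)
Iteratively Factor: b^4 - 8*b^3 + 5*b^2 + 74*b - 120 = (b - 2)*(b^3 - 6*b^2 - 7*b + 60) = (b - 4)*(b - 2)*(b^2 - 2*b - 15) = (b - 5)*(b - 4)*(b - 2)*(b + 3)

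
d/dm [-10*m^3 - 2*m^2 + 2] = 2*m*(-15*m - 2)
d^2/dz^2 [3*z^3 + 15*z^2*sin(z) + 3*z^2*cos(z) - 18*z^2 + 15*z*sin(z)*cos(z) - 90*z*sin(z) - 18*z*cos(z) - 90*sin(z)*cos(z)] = -15*z^2*sin(z) - 3*z^2*cos(z) - 30*z*sin(2*z) + 78*sqrt(2)*z*sin(z + pi/4) + 18*z + 66*sin(z) + 180*sin(2*z) - 174*cos(z) + 30*cos(2*z) - 36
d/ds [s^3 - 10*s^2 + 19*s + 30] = 3*s^2 - 20*s + 19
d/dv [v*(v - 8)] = 2*v - 8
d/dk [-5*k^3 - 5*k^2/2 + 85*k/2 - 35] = -15*k^2 - 5*k + 85/2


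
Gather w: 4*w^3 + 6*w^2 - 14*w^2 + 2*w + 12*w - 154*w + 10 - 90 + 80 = 4*w^3 - 8*w^2 - 140*w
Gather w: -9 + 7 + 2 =0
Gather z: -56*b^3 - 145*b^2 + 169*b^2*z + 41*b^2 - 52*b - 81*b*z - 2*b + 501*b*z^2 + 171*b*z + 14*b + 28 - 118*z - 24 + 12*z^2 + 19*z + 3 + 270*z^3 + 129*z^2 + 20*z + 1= -56*b^3 - 104*b^2 - 40*b + 270*z^3 + z^2*(501*b + 141) + z*(169*b^2 + 90*b - 79) + 8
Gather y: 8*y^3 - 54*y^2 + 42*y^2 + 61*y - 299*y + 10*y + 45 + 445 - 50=8*y^3 - 12*y^2 - 228*y + 440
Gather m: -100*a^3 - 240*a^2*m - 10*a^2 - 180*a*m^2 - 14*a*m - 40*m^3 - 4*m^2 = -100*a^3 - 10*a^2 - 40*m^3 + m^2*(-180*a - 4) + m*(-240*a^2 - 14*a)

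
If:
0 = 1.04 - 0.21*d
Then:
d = 4.95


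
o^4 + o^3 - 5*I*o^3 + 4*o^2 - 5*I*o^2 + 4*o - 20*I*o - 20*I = (o + 1)*(o - 5*I)*(o - 2*I)*(o + 2*I)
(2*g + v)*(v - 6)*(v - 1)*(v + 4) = 2*g*v^3 - 6*g*v^2 - 44*g*v + 48*g + v^4 - 3*v^3 - 22*v^2 + 24*v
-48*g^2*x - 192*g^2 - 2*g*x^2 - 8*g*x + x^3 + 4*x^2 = (-8*g + x)*(6*g + x)*(x + 4)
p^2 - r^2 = (p - r)*(p + r)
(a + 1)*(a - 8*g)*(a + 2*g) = a^3 - 6*a^2*g + a^2 - 16*a*g^2 - 6*a*g - 16*g^2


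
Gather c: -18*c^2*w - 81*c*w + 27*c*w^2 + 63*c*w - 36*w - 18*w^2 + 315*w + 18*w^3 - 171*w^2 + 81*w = -18*c^2*w + c*(27*w^2 - 18*w) + 18*w^3 - 189*w^2 + 360*w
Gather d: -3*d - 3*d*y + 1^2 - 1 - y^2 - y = d*(-3*y - 3) - y^2 - y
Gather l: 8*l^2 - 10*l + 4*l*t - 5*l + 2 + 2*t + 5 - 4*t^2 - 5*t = 8*l^2 + l*(4*t - 15) - 4*t^2 - 3*t + 7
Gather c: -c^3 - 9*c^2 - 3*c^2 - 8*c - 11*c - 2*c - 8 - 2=-c^3 - 12*c^2 - 21*c - 10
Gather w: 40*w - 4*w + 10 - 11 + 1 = 36*w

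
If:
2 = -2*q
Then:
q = -1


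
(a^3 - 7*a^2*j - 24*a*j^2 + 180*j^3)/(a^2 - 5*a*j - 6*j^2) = (a^2 - a*j - 30*j^2)/(a + j)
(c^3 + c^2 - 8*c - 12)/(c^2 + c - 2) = (c^2 - c - 6)/(c - 1)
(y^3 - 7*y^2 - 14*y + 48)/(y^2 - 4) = (y^2 - 5*y - 24)/(y + 2)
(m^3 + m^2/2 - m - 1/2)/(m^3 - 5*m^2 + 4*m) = (2*m^2 + 3*m + 1)/(2*m*(m - 4))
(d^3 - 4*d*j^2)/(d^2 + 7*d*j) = (d^2 - 4*j^2)/(d + 7*j)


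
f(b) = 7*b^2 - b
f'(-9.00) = -127.00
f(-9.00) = 576.00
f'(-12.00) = -169.00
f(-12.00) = 1020.00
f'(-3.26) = -46.64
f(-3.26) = 77.65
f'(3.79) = 52.06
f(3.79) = 96.76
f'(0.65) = 8.10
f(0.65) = 2.31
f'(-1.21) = -17.94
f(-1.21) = 11.46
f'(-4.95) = -70.30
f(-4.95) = 176.47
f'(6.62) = 91.68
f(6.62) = 300.15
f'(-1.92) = -27.88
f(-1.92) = 27.72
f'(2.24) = 30.36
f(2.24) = 32.88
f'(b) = 14*b - 1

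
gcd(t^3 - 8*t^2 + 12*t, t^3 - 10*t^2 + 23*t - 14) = t - 2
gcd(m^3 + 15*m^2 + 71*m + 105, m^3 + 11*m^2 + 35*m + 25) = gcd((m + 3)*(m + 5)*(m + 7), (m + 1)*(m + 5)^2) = m + 5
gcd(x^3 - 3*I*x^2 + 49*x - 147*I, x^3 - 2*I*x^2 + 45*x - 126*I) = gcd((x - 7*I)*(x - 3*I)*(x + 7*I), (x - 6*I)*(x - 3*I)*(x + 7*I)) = x^2 + 4*I*x + 21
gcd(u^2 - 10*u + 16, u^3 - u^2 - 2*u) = u - 2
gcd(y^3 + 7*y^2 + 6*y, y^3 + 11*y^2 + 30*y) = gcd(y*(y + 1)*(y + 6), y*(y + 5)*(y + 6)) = y^2 + 6*y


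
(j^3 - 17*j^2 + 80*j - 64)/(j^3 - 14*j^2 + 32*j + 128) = (j - 1)/(j + 2)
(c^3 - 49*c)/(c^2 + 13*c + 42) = c*(c - 7)/(c + 6)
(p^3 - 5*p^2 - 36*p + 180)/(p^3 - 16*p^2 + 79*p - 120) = (p^2 - 36)/(p^2 - 11*p + 24)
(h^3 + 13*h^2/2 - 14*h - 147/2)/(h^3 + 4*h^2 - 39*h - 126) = (h - 7/2)/(h - 6)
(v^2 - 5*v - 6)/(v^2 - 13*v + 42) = (v + 1)/(v - 7)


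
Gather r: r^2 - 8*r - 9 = r^2 - 8*r - 9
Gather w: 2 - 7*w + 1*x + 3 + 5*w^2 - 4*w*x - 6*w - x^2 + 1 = 5*w^2 + w*(-4*x - 13) - x^2 + x + 6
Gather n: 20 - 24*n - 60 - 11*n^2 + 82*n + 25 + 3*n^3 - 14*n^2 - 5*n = 3*n^3 - 25*n^2 + 53*n - 15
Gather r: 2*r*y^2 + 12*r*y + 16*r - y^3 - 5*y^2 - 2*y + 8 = r*(2*y^2 + 12*y + 16) - y^3 - 5*y^2 - 2*y + 8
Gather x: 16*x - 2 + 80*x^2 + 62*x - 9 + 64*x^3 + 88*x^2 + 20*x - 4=64*x^3 + 168*x^2 + 98*x - 15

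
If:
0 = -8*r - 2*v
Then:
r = -v/4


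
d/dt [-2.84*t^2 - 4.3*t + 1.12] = -5.68*t - 4.3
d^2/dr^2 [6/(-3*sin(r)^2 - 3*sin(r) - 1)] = 18*(12*sin(r)^4 + 9*sin(r)^3 - 19*sin(r)^2 - 19*sin(r) - 4)/(3*sin(r)^2 + 3*sin(r) + 1)^3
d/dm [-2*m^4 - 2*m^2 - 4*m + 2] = -8*m^3 - 4*m - 4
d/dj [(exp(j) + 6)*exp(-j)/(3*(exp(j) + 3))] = (-exp(2*j) - 12*exp(j) - 18)*exp(-j)/(3*(exp(2*j) + 6*exp(j) + 9))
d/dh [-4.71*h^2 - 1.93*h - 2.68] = -9.42*h - 1.93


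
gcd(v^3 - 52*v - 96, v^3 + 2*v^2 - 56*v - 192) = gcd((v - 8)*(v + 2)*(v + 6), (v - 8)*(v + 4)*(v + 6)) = v^2 - 2*v - 48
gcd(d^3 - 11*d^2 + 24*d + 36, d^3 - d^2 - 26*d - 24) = d^2 - 5*d - 6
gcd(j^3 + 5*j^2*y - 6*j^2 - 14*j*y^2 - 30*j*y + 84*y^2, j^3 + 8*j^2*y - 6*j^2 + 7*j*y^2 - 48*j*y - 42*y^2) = j^2 + 7*j*y - 6*j - 42*y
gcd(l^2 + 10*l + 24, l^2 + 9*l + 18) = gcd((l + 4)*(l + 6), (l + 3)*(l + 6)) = l + 6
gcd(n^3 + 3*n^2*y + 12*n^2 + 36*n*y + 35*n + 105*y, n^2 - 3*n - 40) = n + 5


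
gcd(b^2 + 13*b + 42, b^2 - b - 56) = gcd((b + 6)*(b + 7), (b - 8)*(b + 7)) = b + 7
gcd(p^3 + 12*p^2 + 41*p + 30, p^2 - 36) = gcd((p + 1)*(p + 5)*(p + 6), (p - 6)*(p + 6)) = p + 6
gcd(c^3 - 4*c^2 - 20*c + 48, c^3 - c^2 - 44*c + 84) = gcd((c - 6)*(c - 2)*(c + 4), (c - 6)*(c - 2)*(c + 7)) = c^2 - 8*c + 12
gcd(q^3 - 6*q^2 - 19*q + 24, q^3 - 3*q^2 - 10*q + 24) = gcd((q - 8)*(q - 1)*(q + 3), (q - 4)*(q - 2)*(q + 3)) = q + 3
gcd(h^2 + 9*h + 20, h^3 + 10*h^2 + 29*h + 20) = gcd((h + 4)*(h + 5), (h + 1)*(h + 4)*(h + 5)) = h^2 + 9*h + 20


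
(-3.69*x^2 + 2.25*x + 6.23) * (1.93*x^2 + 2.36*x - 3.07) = -7.1217*x^4 - 4.3659*x^3 + 28.6622*x^2 + 7.7953*x - 19.1261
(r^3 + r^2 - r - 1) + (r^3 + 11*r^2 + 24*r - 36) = 2*r^3 + 12*r^2 + 23*r - 37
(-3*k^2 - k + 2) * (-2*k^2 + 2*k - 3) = 6*k^4 - 4*k^3 + 3*k^2 + 7*k - 6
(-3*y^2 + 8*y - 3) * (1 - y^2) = 3*y^4 - 8*y^3 + 8*y - 3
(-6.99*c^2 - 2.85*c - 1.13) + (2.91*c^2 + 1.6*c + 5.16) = -4.08*c^2 - 1.25*c + 4.03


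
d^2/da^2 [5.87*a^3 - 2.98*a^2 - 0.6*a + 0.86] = 35.22*a - 5.96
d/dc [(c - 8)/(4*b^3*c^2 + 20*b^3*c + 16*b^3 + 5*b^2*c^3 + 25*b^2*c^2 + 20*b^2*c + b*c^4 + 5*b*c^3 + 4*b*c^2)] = (4*b^2*c^2 + 20*b^2*c + 16*b^2 + 5*b*c^3 + 25*b*c^2 + 20*b*c + c^4 + 5*c^3 + 4*c^2 - (c - 8)*(8*b^2*c + 20*b^2 + 15*b*c^2 + 50*b*c + 20*b + 4*c^3 + 15*c^2 + 8*c))/(b*(4*b^2*c^2 + 20*b^2*c + 16*b^2 + 5*b*c^3 + 25*b*c^2 + 20*b*c + c^4 + 5*c^3 + 4*c^2)^2)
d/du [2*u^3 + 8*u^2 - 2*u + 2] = 6*u^2 + 16*u - 2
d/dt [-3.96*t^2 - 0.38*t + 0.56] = -7.92*t - 0.38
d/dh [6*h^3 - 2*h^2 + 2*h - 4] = 18*h^2 - 4*h + 2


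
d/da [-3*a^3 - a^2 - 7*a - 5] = -9*a^2 - 2*a - 7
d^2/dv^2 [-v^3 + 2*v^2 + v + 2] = 4 - 6*v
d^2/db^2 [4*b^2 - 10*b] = 8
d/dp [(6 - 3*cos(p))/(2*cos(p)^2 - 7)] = 3*(8*cos(p) - cos(2*p) - 8)*sin(p)/(cos(2*p) - 6)^2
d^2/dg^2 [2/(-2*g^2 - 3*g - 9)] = 4*(4*g^2 + 6*g - (4*g + 3)^2 + 18)/(2*g^2 + 3*g + 9)^3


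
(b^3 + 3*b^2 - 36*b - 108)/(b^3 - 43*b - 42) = (b^2 - 3*b - 18)/(b^2 - 6*b - 7)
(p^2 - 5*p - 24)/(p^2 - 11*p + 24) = (p + 3)/(p - 3)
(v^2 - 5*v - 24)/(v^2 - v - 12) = (v - 8)/(v - 4)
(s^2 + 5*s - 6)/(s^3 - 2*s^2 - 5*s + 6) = (s + 6)/(s^2 - s - 6)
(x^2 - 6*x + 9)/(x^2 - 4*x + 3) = (x - 3)/(x - 1)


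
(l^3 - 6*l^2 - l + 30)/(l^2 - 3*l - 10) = l - 3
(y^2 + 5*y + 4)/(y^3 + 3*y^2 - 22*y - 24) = (y + 4)/(y^2 + 2*y - 24)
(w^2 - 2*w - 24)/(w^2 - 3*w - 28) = (w - 6)/(w - 7)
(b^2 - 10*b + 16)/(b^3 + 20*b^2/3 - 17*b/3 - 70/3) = 3*(b - 8)/(3*b^2 + 26*b + 35)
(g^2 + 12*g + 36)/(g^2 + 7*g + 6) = (g + 6)/(g + 1)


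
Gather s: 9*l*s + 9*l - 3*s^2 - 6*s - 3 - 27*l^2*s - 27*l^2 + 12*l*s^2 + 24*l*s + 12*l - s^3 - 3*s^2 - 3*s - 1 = -27*l^2 + 21*l - s^3 + s^2*(12*l - 6) + s*(-27*l^2 + 33*l - 9) - 4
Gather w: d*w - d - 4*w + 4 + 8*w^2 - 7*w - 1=-d + 8*w^2 + w*(d - 11) + 3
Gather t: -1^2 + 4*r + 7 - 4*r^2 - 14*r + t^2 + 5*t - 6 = -4*r^2 - 10*r + t^2 + 5*t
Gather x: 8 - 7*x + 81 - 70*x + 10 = 99 - 77*x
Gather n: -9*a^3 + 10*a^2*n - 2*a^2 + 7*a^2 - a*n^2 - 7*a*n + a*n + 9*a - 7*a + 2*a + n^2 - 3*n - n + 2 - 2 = -9*a^3 + 5*a^2 + 4*a + n^2*(1 - a) + n*(10*a^2 - 6*a - 4)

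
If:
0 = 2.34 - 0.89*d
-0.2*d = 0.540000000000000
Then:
No Solution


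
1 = 1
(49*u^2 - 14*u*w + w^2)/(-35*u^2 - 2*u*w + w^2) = (-7*u + w)/(5*u + w)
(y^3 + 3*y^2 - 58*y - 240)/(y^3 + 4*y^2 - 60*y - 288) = (y + 5)/(y + 6)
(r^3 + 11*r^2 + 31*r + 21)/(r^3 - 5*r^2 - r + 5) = (r^2 + 10*r + 21)/(r^2 - 6*r + 5)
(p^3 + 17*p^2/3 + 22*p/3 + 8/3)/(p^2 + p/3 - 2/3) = (3*p^2 + 14*p + 8)/(3*p - 2)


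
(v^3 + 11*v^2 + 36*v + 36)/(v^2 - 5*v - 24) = (v^2 + 8*v + 12)/(v - 8)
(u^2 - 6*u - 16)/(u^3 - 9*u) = (u^2 - 6*u - 16)/(u*(u^2 - 9))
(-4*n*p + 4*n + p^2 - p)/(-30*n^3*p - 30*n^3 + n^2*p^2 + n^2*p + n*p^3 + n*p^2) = (-4*n*p + 4*n + p^2 - p)/(n*(-30*n^2*p - 30*n^2 + n*p^2 + n*p + p^3 + p^2))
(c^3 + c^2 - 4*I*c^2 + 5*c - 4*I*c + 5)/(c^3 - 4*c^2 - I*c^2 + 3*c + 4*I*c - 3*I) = (c^3 + c^2*(1 - 4*I) + c*(5 - 4*I) + 5)/(c^3 - c^2*(4 + I) + c*(3 + 4*I) - 3*I)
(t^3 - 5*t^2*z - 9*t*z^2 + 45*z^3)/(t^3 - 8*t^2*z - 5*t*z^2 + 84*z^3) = (t^2 - 8*t*z + 15*z^2)/(t^2 - 11*t*z + 28*z^2)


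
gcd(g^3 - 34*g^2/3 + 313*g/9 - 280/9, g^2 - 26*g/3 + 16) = g - 8/3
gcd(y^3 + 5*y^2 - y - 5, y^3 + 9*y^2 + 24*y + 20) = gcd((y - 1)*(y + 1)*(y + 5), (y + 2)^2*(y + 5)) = y + 5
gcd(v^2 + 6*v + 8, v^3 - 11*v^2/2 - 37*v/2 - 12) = 1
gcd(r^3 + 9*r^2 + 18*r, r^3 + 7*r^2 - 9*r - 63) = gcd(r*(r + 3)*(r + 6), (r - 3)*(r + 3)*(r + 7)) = r + 3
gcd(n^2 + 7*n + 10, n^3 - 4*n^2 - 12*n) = n + 2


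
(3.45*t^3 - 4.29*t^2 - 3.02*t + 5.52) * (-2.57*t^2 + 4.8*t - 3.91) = -8.8665*t^5 + 27.5853*t^4 - 26.3201*t^3 - 11.9085*t^2 + 38.3042*t - 21.5832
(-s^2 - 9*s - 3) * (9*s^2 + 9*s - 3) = -9*s^4 - 90*s^3 - 105*s^2 + 9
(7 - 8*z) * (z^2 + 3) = -8*z^3 + 7*z^2 - 24*z + 21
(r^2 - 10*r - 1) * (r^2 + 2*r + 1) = r^4 - 8*r^3 - 20*r^2 - 12*r - 1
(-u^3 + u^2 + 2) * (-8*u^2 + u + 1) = 8*u^5 - 9*u^4 - 15*u^2 + 2*u + 2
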